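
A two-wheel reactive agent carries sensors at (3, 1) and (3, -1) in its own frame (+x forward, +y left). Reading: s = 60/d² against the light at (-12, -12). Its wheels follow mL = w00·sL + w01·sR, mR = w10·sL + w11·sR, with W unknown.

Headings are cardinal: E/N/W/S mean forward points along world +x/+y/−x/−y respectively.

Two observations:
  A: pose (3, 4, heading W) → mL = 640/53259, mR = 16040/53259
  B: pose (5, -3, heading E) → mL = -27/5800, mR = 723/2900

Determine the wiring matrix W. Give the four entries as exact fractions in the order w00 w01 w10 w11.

1/2 -1/2 1 1

obs A: pose=(3,4,W) → sL=20/123, sR=60/433, mL=640/53259, mR=16040/53259
obs B: pose=(5,-3,E) → sL=3/25, sR=15/116, mL=-27/5800, mR=723/2900
sensor matrix S = [[20/123, 60/433], [3/25, 15/116]]; det S = 11321/2574185
solve [mL_A; mL_B] = S·[w00; w01] and [mR_A; mR_B] = S·[w10; w11]:
  w00 = 1/2, w01 = -1/2, w10 = 1, w11 = 1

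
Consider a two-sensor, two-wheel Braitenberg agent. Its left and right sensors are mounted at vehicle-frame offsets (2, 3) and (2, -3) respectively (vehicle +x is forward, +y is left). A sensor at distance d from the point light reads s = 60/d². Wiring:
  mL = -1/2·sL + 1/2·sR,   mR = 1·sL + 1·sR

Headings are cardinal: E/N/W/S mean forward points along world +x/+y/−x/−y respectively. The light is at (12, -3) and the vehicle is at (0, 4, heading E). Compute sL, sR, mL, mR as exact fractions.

left sensor world pos  = (2, 7); dL² = 200
right sensor world pos = (2, 1); dR² = 116
sL = 60/200 = 3/10
sR = 60/116 = 15/29
mL = -1/2·sL + 1/2·sR = 63/580
mR = 1·sL + 1·sR = 237/290

3/10 15/29 63/580 237/290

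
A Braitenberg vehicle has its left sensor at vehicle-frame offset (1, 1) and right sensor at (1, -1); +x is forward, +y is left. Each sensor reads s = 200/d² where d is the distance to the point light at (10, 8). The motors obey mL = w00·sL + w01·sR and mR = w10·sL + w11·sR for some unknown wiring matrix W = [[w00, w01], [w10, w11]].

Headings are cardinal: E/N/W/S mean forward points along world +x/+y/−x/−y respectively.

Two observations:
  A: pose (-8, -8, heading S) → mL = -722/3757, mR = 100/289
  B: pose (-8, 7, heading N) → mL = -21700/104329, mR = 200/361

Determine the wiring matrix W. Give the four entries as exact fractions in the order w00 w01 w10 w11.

-1 1/2 1 0

obs A: pose=(-8,-8,S) → sL=100/289, sR=4/13, mL=-722/3757, mR=100/289
obs B: pose=(-8,7,N) → sL=200/361, sR=200/289, mL=-21700/104329, mR=200/361
sensor matrix S = [[100/289, 4/13], [200/361, 200/289]]; det S = 27043200/391964053
solve [mL_A; mL_B] = S·[w00; w01] and [mR_A; mR_B] = S·[w10; w11]:
  w00 = -1, w01 = 1/2, w10 = 1, w11 = 0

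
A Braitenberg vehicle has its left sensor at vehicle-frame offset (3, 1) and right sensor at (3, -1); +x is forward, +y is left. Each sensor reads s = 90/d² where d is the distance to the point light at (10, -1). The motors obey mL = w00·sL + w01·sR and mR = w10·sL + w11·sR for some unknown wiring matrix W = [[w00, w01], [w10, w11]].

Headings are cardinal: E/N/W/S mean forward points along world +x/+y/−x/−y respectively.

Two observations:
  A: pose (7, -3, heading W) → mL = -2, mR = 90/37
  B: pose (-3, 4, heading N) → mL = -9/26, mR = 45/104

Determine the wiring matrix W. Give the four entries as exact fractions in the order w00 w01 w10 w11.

-1 0 0 1

obs A: pose=(7,-3,W) → sL=2, sR=90/37, mL=-2, mR=90/37
obs B: pose=(-3,4,N) → sL=9/26, sR=45/104, mL=-9/26, mR=45/104
sensor matrix S = [[2, 90/37], [9/26, 45/104]]; det S = 45/1924
solve [mL_A; mL_B] = S·[w00; w01] and [mR_A; mR_B] = S·[w10; w11]:
  w00 = -1, w01 = 0, w10 = 0, w11 = 1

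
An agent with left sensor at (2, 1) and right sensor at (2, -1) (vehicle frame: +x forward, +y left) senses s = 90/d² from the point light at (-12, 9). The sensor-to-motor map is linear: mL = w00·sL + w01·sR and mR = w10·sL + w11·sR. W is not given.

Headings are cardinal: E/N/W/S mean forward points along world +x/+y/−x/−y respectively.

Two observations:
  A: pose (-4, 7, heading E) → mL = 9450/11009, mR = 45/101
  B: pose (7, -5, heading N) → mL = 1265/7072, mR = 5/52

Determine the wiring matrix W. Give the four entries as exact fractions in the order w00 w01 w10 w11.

1/2 1/2 1/2 0

obs A: pose=(-4,7,E) → sL=90/101, sR=90/109, mL=9450/11009, mR=45/101
obs B: pose=(7,-5,N) → sL=5/26, sR=45/272, mL=1265/7072, mR=5/52
sensor matrix S = [[90/101, 90/109], [5/26, 45/272]]; det S = -221175/19463912
solve [mL_A; mL_B] = S·[w00; w01] and [mR_A; mR_B] = S·[w10; w11]:
  w00 = 1/2, w01 = 1/2, w10 = 1/2, w11 = 0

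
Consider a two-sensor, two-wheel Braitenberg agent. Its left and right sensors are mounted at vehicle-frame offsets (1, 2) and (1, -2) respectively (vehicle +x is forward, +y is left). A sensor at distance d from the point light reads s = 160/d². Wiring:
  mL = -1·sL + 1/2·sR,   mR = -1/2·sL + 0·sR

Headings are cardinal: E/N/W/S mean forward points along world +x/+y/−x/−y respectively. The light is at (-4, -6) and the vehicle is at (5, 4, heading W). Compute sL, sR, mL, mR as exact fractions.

5/4 10/13 -45/52 -5/8

left sensor world pos  = (4, 2); dL² = 128
right sensor world pos = (4, 6); dR² = 208
sL = 160/128 = 5/4
sR = 160/208 = 10/13
mL = -1·sL + 1/2·sR = -45/52
mR = -1/2·sL + 0·sR = -5/8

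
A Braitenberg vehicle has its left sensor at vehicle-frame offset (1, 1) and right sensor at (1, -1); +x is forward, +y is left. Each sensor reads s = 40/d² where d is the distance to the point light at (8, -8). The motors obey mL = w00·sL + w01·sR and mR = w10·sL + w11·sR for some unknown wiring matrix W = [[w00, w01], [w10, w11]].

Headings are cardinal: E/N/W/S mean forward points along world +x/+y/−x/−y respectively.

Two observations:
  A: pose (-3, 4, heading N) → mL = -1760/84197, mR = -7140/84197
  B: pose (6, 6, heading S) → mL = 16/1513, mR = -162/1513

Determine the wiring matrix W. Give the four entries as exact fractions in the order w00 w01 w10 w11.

1 -1 1/2 -1

obs A: pose=(-3,4,N) → sL=40/313, sR=40/269, mL=-1760/84197, mR=-7140/84197
obs B: pose=(6,6,S) → sL=4/17, sR=20/89, mL=16/1513, mR=-162/1513
sensor matrix S = [[40/313, 40/269], [4/17, 20/89]]; det S = -798720/127390061
solve [mL_A; mL_B] = S·[w00; w01] and [mR_A; mR_B] = S·[w10; w11]:
  w00 = 1, w01 = -1, w10 = 1/2, w11 = -1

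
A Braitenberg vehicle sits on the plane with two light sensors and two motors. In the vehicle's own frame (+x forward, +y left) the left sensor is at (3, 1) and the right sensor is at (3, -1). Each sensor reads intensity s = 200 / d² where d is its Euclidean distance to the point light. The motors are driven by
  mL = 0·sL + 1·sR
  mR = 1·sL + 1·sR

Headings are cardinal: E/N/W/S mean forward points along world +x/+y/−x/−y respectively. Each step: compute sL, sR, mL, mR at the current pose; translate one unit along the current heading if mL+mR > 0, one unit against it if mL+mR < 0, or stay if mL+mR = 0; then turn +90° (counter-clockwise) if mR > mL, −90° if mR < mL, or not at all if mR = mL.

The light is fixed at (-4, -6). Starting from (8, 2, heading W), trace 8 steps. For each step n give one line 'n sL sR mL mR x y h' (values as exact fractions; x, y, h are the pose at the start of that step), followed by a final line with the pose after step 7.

n=0: pose=(8,2,W); sL=20/13, sR=100/81; mL=100/81, mR=2920/1053; mL+mR=4220/1053 → advance +1; mR−mL=20/13 → turn +1·90°
n=1: pose=(7,2,S); sL=200/169, sR=8/5; mL=8/5, mR=2352/845; mL+mR=3704/845 → advance +1; mR−mL=200/169 → turn +1·90°
n=2: pose=(7,1,E); sL=10/13, sR=25/29; mL=25/29, mR=615/377; mL+mR=940/377 → advance +1; mR−mL=10/13 → turn +1·90°
n=3: pose=(8,1,N); sL=200/221, sR=200/269; mL=200/269, mR=98000/59449; mL+mR=142200/59449 → advance +1; mR−mL=200/221 → turn +1·90°
n=4: pose=(8,2,W); sL=20/13, sR=100/81; mL=100/81, mR=2920/1053; mL+mR=4220/1053 → advance +1; mR−mL=20/13 → turn +1·90°
n=5: pose=(7,2,S); sL=200/169, sR=8/5; mL=8/5, mR=2352/845; mL+mR=3704/845 → advance +1; mR−mL=200/169 → turn +1·90°
n=6: pose=(7,1,E); sL=10/13, sR=25/29; mL=25/29, mR=615/377; mL+mR=940/377 → advance +1; mR−mL=10/13 → turn +1·90°
n=7: pose=(8,1,N); sL=200/221, sR=200/269; mL=200/269, mR=98000/59449; mL+mR=142200/59449 → advance +1; mR−mL=200/221 → turn +1·90°

0 20/13 100/81 100/81 2920/1053 8 2 W
1 200/169 8/5 8/5 2352/845 7 2 S
2 10/13 25/29 25/29 615/377 7 1 E
3 200/221 200/269 200/269 98000/59449 8 1 N
4 20/13 100/81 100/81 2920/1053 8 2 W
5 200/169 8/5 8/5 2352/845 7 2 S
6 10/13 25/29 25/29 615/377 7 1 E
7 200/221 200/269 200/269 98000/59449 8 1 N
final 8 2 W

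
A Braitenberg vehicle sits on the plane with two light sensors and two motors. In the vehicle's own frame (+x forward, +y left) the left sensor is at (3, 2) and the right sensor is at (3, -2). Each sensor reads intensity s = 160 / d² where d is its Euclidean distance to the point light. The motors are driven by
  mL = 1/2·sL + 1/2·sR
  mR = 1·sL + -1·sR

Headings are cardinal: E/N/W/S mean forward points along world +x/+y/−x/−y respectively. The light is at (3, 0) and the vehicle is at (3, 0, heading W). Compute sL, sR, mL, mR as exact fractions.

160/13 160/13 160/13 0

left sensor world pos  = (0, -2); dL² = 13
right sensor world pos = (0, 2); dR² = 13
sL = 160/13 = 160/13
sR = 160/13 = 160/13
mL = 1/2·sL + 1/2·sR = 160/13
mR = 1·sL + -1·sR = 0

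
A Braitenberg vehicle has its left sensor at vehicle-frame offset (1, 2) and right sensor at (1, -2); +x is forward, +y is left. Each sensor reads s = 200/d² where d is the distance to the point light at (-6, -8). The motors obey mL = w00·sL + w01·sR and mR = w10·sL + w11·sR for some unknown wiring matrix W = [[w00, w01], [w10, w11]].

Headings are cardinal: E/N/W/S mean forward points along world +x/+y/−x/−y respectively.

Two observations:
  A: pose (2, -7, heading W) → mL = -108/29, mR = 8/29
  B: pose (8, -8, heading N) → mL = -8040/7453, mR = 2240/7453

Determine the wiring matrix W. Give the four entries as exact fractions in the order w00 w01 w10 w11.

-1/2 -1/2 1/2 -1/2

obs A: pose=(2,-7,W) → sL=4, sR=100/29, mL=-108/29, mR=8/29
obs B: pose=(8,-8,N) → sL=40/29, sR=200/257, mL=-8040/7453, mR=2240/7453
sensor matrix S = [[4, 100/29], [40/29, 200/257]]; det S = -355200/216137
solve [mL_A; mL_B] = S·[w00; w01] and [mR_A; mR_B] = S·[w10; w11]:
  w00 = -1/2, w01 = -1/2, w10 = 1/2, w11 = -1/2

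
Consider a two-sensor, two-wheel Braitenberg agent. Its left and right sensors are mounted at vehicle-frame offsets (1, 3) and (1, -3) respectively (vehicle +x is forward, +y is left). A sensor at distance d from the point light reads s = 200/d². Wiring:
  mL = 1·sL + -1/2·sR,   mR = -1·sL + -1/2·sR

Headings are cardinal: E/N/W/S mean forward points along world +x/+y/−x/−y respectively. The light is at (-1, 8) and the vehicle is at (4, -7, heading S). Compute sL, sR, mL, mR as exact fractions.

left sensor world pos  = (7, -8); dL² = 320
right sensor world pos = (1, -8); dR² = 260
sL = 200/320 = 5/8
sR = 200/260 = 10/13
mL = 1·sL + -1/2·sR = 25/104
mR = -1·sL + -1/2·sR = -105/104

5/8 10/13 25/104 -105/104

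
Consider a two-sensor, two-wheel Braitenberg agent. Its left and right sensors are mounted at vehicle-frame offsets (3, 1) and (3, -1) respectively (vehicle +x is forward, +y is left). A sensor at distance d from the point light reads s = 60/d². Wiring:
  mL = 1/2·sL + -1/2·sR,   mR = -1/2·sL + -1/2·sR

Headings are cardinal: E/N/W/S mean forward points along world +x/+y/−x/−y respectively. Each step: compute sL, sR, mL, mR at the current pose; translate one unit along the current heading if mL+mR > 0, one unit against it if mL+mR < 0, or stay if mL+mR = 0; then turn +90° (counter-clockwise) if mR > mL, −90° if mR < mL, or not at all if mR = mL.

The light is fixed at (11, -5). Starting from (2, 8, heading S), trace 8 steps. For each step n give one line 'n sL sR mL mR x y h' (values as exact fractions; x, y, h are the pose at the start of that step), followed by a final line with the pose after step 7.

0 15/41 3/10 27/820 -273/820 2 8 S
1 60/313 20/123 560/38499 -6820/38499 2 9 W
2 6/37 30/169 -48/6253 -1062/6253 3 9 N
3 60/221 60/169 -120/2873 -900/2873 3 8 E
4 15/41 3/10 27/820 -273/820 2 8 S
5 60/313 20/123 560/38499 -6820/38499 2 9 W
6 6/37 30/169 -48/6253 -1062/6253 3 9 N
7 60/221 60/169 -120/2873 -900/2873 3 8 E
final 2 8 S

n=0: pose=(2,8,S); sL=15/41, sR=3/10; mL=27/820, mR=-273/820; mL+mR=-3/10 → advance -1; mR−mL=-15/41 → turn -1·90°
n=1: pose=(2,9,W); sL=60/313, sR=20/123; mL=560/38499, mR=-6820/38499; mL+mR=-20/123 → advance -1; mR−mL=-60/313 → turn -1·90°
n=2: pose=(3,9,N); sL=6/37, sR=30/169; mL=-48/6253, mR=-1062/6253; mL+mR=-30/169 → advance -1; mR−mL=-6/37 → turn -1·90°
n=3: pose=(3,8,E); sL=60/221, sR=60/169; mL=-120/2873, mR=-900/2873; mL+mR=-60/169 → advance -1; mR−mL=-60/221 → turn -1·90°
n=4: pose=(2,8,S); sL=15/41, sR=3/10; mL=27/820, mR=-273/820; mL+mR=-3/10 → advance -1; mR−mL=-15/41 → turn -1·90°
n=5: pose=(2,9,W); sL=60/313, sR=20/123; mL=560/38499, mR=-6820/38499; mL+mR=-20/123 → advance -1; mR−mL=-60/313 → turn -1·90°
n=6: pose=(3,9,N); sL=6/37, sR=30/169; mL=-48/6253, mR=-1062/6253; mL+mR=-30/169 → advance -1; mR−mL=-6/37 → turn -1·90°
n=7: pose=(3,8,E); sL=60/221, sR=60/169; mL=-120/2873, mR=-900/2873; mL+mR=-60/169 → advance -1; mR−mL=-60/221 → turn -1·90°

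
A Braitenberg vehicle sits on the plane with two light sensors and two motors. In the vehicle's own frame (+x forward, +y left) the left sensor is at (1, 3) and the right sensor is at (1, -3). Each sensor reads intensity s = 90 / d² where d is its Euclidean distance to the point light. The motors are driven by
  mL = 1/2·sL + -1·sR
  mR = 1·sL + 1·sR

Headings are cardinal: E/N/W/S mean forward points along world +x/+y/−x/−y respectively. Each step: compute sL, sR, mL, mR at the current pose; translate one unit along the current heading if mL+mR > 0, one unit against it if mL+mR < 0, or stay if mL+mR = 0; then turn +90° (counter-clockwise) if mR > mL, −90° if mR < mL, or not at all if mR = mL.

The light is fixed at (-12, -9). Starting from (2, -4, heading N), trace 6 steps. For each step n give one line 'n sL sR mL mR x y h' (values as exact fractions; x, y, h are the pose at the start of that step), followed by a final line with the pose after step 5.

n=0: pose=(2,-4,N); sL=90/157, sR=18/65; mL=99/10205, mR=8676/10205; mL+mR=135/157 → advance +1; mR−mL=8577/10205 → turn +1·90°
n=1: pose=(2,-3,W); sL=45/89, sR=9/25; mL=-477/4450, mR=1926/2225; mL+mR=135/178 → advance +1; mR−mL=4329/4450 → turn +1·90°
n=2: pose=(1,-3,S); sL=90/281, sR=18/25; mL=-3933/7025, mR=7308/7025; mL+mR=135/281 → advance +1; mR−mL=11241/7025 → turn +1·90°
n=3: pose=(1,-4,E); sL=9/26, sR=9/20; mL=-18/65, mR=207/260; mL+mR=27/52 → advance +1; mR−mL=279/260 → turn +1·90°
n=4: pose=(2,-4,N); sL=90/157, sR=18/65; mL=99/10205, mR=8676/10205; mL+mR=135/157 → advance +1; mR−mL=8577/10205 → turn +1·90°
n=5: pose=(2,-3,W); sL=45/89, sR=9/25; mL=-477/4450, mR=1926/2225; mL+mR=135/178 → advance +1; mR−mL=4329/4450 → turn +1·90°

0 90/157 18/65 99/10205 8676/10205 2 -4 N
1 45/89 9/25 -477/4450 1926/2225 2 -3 W
2 90/281 18/25 -3933/7025 7308/7025 1 -3 S
3 9/26 9/20 -18/65 207/260 1 -4 E
4 90/157 18/65 99/10205 8676/10205 2 -4 N
5 45/89 9/25 -477/4450 1926/2225 2 -3 W
final 1 -3 S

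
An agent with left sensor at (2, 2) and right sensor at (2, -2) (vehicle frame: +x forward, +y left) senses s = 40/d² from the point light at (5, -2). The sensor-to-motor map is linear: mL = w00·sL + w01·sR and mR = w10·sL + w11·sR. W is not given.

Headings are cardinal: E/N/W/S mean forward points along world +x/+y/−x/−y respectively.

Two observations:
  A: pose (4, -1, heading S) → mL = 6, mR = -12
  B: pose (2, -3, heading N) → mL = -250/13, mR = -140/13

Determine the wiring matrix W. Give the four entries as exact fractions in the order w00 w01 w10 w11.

obs A: pose=(4,-1,S) → sL=20, sR=4, mL=6, mR=-12
obs B: pose=(2,-3,N) → sL=20/13, sR=20, mL=-250/13, mR=-140/13
sensor matrix S = [[20, 4], [20/13, 20]]; det S = 5120/13
solve [mL_A; mL_B] = S·[w00; w01] and [mR_A; mR_B] = S·[w10; w11]:
  w00 = 1/2, w01 = -1, w10 = -1/2, w11 = -1/2

1/2 -1 -1/2 -1/2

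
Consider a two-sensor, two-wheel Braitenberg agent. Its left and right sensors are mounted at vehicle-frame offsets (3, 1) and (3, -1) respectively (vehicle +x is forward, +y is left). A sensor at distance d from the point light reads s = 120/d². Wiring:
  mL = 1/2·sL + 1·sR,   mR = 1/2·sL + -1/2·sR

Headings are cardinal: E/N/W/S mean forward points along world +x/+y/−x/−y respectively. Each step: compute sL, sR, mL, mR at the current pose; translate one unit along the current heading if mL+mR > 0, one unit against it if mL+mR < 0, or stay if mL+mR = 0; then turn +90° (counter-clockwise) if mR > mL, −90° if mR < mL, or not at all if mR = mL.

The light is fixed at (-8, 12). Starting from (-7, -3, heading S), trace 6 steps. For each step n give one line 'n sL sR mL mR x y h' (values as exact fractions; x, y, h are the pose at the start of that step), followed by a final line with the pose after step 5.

0 15/41 10/27 1225/2214 -5/2214 -7 -3 S
1 120/293 120/229 48900/67097 -3840/67097 -7 -4 W
2 12/17 12/17 18/17 0 -8 -4 N
3 24/41 24/53 1620/2173 144/2173 -8 -3 E
4 15/41 10/27 1225/2214 -5/2214 -7 -3 S
5 120/293 120/229 48900/67097 -3840/67097 -7 -4 W
final -8 -4 N

n=0: pose=(-7,-3,S); sL=15/41, sR=10/27; mL=1225/2214, mR=-5/2214; mL+mR=610/1107 → advance +1; mR−mL=-5/9 → turn -1·90°
n=1: pose=(-7,-4,W); sL=120/293, sR=120/229; mL=48900/67097, mR=-3840/67097; mL+mR=45060/67097 → advance +1; mR−mL=-180/229 → turn -1·90°
n=2: pose=(-8,-4,N); sL=12/17, sR=12/17; mL=18/17, mR=0; mL+mR=18/17 → advance +1; mR−mL=-18/17 → turn -1·90°
n=3: pose=(-8,-3,E); sL=24/41, sR=24/53; mL=1620/2173, mR=144/2173; mL+mR=1764/2173 → advance +1; mR−mL=-36/53 → turn -1·90°
n=4: pose=(-7,-3,S); sL=15/41, sR=10/27; mL=1225/2214, mR=-5/2214; mL+mR=610/1107 → advance +1; mR−mL=-5/9 → turn -1·90°
n=5: pose=(-7,-4,W); sL=120/293, sR=120/229; mL=48900/67097, mR=-3840/67097; mL+mR=45060/67097 → advance +1; mR−mL=-180/229 → turn -1·90°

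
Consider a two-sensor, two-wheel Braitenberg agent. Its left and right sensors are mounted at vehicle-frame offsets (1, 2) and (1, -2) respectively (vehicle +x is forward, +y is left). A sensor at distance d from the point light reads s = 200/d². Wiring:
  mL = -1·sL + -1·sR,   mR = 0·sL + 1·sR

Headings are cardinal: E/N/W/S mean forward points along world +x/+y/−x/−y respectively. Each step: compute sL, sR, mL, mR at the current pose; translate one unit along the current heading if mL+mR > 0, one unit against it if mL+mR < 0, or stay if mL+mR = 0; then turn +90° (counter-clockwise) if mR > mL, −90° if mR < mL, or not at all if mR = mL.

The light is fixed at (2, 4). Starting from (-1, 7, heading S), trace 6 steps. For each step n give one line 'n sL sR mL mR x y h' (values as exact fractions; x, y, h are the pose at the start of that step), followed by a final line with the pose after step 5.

n=0: pose=(-1,7,S); sL=40, sR=200/29; mL=-1360/29, mR=200/29; mL+mR=-40 → advance -1; mR−mL=1560/29 → turn +1·90°
n=1: pose=(-1,8,E); sL=5, sR=25; mL=-30, mR=25; mL+mR=-5 → advance -1; mR−mL=55 → turn +1·90°
n=2: pose=(-2,8,N); sL=200/61, sR=200/29; mL=-18000/1769, mR=200/29; mL+mR=-200/61 → advance -1; mR−mL=30200/1769 → turn +1·90°
n=3: pose=(-2,7,W); sL=100/13, sR=4; mL=-152/13, mR=4; mL+mR=-100/13 → advance -1; mR−mL=204/13 → turn +1·90°
n=4: pose=(-1,7,S); sL=40, sR=200/29; mL=-1360/29, mR=200/29; mL+mR=-40 → advance -1; mR−mL=1560/29 → turn +1·90°
n=5: pose=(-1,8,E); sL=5, sR=25; mL=-30, mR=25; mL+mR=-5 → advance -1; mR−mL=55 → turn +1·90°

0 40 200/29 -1360/29 200/29 -1 7 S
1 5 25 -30 25 -1 8 E
2 200/61 200/29 -18000/1769 200/29 -2 8 N
3 100/13 4 -152/13 4 -2 7 W
4 40 200/29 -1360/29 200/29 -1 7 S
5 5 25 -30 25 -1 8 E
final -2 8 N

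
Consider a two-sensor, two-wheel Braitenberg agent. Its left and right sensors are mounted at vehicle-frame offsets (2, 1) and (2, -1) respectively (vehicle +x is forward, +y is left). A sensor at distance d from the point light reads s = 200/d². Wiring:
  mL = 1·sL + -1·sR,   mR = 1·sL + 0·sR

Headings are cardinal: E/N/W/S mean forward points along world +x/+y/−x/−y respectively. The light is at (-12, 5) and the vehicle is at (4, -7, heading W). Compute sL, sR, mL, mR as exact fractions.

left sensor world pos  = (2, -8); dL² = 365
right sensor world pos = (2, -6); dR² = 317
sL = 200/365 = 40/73
sR = 200/317 = 200/317
mL = 1·sL + -1·sR = -1920/23141
mR = 1·sL + 0·sR = 40/73

40/73 200/317 -1920/23141 40/73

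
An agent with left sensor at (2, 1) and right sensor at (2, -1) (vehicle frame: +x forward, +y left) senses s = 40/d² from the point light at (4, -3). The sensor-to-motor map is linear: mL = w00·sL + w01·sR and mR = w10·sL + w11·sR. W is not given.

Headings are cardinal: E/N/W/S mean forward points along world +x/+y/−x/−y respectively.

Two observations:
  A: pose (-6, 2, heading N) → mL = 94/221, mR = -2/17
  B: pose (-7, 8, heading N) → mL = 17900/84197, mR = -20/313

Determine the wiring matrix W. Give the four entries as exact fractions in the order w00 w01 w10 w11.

obs A: pose=(-6,2,N) → sL=4/17, sR=4/13, mL=94/221, mR=-2/17
obs B: pose=(-7,8,N) → sL=40/313, sR=40/269, mL=17900/84197, mR=-20/313
sensor matrix S = [[4/17, 4/13], [40/313, 40/269]]; det S = -80640/18607537
solve [mL_A; mL_B] = S·[w00; w01] and [mR_A; mR_B] = S·[w10; w11]:
  w00 = 1/2, w01 = 1, w10 = -1/2, w11 = 0

1/2 1 -1/2 0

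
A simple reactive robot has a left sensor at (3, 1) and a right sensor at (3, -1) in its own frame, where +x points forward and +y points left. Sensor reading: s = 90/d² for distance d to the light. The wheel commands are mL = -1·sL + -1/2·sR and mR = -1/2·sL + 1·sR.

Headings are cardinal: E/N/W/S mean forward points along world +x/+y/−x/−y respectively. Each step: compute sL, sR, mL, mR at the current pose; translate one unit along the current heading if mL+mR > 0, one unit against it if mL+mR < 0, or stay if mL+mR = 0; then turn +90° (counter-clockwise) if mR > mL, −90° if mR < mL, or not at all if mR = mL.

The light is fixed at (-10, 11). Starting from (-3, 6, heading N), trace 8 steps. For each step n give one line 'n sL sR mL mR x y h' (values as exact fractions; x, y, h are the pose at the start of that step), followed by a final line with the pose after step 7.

0 9/4 45/34 -99/34 27/136 -3 6 N
1 18/13 90/41 -1323/533 801/533 -3 5 W
2 5/9 9/13 -211/234 97/234 -2 5 S
3 90/137 90/157 -20295/21509 5265/21509 -2 6 E
4 9/4 45/34 -99/34 27/136 -3 6 N
5 18/13 90/41 -1323/533 801/533 -3 5 W
6 5/9 9/13 -211/234 97/234 -2 5 S
7 90/137 90/157 -20295/21509 5265/21509 -2 6 E
final -3 6 N

n=0: pose=(-3,6,N); sL=9/4, sR=45/34; mL=-99/34, mR=27/136; mL+mR=-369/136 → advance -1; mR−mL=423/136 → turn +1·90°
n=1: pose=(-3,5,W); sL=18/13, sR=90/41; mL=-1323/533, mR=801/533; mL+mR=-522/533 → advance -1; mR−mL=2124/533 → turn +1·90°
n=2: pose=(-2,5,S); sL=5/9, sR=9/13; mL=-211/234, mR=97/234; mL+mR=-19/39 → advance -1; mR−mL=154/117 → turn +1·90°
n=3: pose=(-2,6,E); sL=90/137, sR=90/157; mL=-20295/21509, mR=5265/21509; mL+mR=-15030/21509 → advance -1; mR−mL=25560/21509 → turn +1·90°
n=4: pose=(-3,6,N); sL=9/4, sR=45/34; mL=-99/34, mR=27/136; mL+mR=-369/136 → advance -1; mR−mL=423/136 → turn +1·90°
n=5: pose=(-3,5,W); sL=18/13, sR=90/41; mL=-1323/533, mR=801/533; mL+mR=-522/533 → advance -1; mR−mL=2124/533 → turn +1·90°
n=6: pose=(-2,5,S); sL=5/9, sR=9/13; mL=-211/234, mR=97/234; mL+mR=-19/39 → advance -1; mR−mL=154/117 → turn +1·90°
n=7: pose=(-2,6,E); sL=90/137, sR=90/157; mL=-20295/21509, mR=5265/21509; mL+mR=-15030/21509 → advance -1; mR−mL=25560/21509 → turn +1·90°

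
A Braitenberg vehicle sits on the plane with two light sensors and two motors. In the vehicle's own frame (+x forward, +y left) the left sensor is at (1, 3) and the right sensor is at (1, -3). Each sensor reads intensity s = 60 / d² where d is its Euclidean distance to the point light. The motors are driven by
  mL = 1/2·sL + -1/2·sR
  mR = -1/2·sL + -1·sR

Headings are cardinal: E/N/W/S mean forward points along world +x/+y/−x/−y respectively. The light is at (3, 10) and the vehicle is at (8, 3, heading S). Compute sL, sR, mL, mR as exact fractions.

left sensor world pos  = (11, 2); dL² = 128
right sensor world pos = (5, 2); dR² = 68
sL = 60/128 = 15/32
sR = 60/68 = 15/17
mL = 1/2·sL + -1/2·sR = -225/1088
mR = -1/2·sL + -1·sR = -1215/1088

15/32 15/17 -225/1088 -1215/1088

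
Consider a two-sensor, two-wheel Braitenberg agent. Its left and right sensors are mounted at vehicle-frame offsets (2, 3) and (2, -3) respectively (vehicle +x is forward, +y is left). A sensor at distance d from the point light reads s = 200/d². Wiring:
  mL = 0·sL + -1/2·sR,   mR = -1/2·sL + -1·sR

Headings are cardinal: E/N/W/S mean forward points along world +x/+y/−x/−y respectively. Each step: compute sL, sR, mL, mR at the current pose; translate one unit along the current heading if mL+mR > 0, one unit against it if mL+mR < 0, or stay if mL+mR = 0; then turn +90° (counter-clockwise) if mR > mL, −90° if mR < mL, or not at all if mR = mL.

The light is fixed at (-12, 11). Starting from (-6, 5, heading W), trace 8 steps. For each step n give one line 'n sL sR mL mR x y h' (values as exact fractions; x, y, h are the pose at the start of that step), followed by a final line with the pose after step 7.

n=0: pose=(-6,5,W); sL=200/97, sR=8; mL=-4, mR=-876/97; mL+mR=-1264/97 → advance -1; mR−mL=-488/97 → turn -1·90°
n=1: pose=(-5,5,N); sL=25/4, sR=50/29; mL=-25/29, mR=-1125/232; mL+mR=-1325/232 → advance -1; mR−mL=-925/232 → turn -1·90°
n=2: pose=(-5,4,E); sL=200/97, sR=200/181; mL=-100/181, mR=-37500/17557; mL+mR=-47200/17557 → advance -1; mR−mL=-27800/17557 → turn -1·90°
n=3: pose=(-6,4,S); sL=100/81, sR=20/9; mL=-10/9, mR=-230/81; mL+mR=-320/81 → advance -1; mR−mL=-140/81 → turn -1·90°
n=4: pose=(-6,5,W); sL=200/97, sR=8; mL=-4, mR=-876/97; mL+mR=-1264/97 → advance -1; mR−mL=-488/97 → turn -1·90°
n=5: pose=(-5,5,N); sL=25/4, sR=50/29; mL=-25/29, mR=-1125/232; mL+mR=-1325/232 → advance -1; mR−mL=-925/232 → turn -1·90°
n=6: pose=(-5,4,E); sL=200/97, sR=200/181; mL=-100/181, mR=-37500/17557; mL+mR=-47200/17557 → advance -1; mR−mL=-27800/17557 → turn -1·90°
n=7: pose=(-6,4,S); sL=100/81, sR=20/9; mL=-10/9, mR=-230/81; mL+mR=-320/81 → advance -1; mR−mL=-140/81 → turn -1·90°

0 200/97 8 -4 -876/97 -6 5 W
1 25/4 50/29 -25/29 -1125/232 -5 5 N
2 200/97 200/181 -100/181 -37500/17557 -5 4 E
3 100/81 20/9 -10/9 -230/81 -6 4 S
4 200/97 8 -4 -876/97 -6 5 W
5 25/4 50/29 -25/29 -1125/232 -5 5 N
6 200/97 200/181 -100/181 -37500/17557 -5 4 E
7 100/81 20/9 -10/9 -230/81 -6 4 S
final -6 5 W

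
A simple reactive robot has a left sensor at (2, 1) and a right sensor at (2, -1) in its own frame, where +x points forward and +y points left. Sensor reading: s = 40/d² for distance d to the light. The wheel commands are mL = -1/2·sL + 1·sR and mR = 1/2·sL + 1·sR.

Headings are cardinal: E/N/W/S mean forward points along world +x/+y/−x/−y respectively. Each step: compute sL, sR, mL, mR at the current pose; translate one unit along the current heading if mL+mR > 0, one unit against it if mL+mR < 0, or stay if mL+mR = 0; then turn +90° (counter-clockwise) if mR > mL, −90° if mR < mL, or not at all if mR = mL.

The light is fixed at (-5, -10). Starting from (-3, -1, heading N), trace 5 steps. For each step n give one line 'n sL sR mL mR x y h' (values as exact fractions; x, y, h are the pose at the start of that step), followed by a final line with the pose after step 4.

0 20/61 4/13 114/793 374/793 -3 -1 N
1 40/81 40/121 820/9801 5660/9801 -3 0 W
2 10/17 5/8 45/136 125/136 -4 0 S
3 40/109 40/73 2900/7957 5820/7957 -4 -1 E
4 20/61 4/13 114/793 374/793 -3 -1 N
final -3 0 W

n=0: pose=(-3,-1,N); sL=20/61, sR=4/13; mL=114/793, mR=374/793; mL+mR=8/13 → advance +1; mR−mL=20/61 → turn +1·90°
n=1: pose=(-3,0,W); sL=40/81, sR=40/121; mL=820/9801, mR=5660/9801; mL+mR=80/121 → advance +1; mR−mL=40/81 → turn +1·90°
n=2: pose=(-4,0,S); sL=10/17, sR=5/8; mL=45/136, mR=125/136; mL+mR=5/4 → advance +1; mR−mL=10/17 → turn +1·90°
n=3: pose=(-4,-1,E); sL=40/109, sR=40/73; mL=2900/7957, mR=5820/7957; mL+mR=80/73 → advance +1; mR−mL=40/109 → turn +1·90°
n=4: pose=(-3,-1,N); sL=20/61, sR=4/13; mL=114/793, mR=374/793; mL+mR=8/13 → advance +1; mR−mL=20/61 → turn +1·90°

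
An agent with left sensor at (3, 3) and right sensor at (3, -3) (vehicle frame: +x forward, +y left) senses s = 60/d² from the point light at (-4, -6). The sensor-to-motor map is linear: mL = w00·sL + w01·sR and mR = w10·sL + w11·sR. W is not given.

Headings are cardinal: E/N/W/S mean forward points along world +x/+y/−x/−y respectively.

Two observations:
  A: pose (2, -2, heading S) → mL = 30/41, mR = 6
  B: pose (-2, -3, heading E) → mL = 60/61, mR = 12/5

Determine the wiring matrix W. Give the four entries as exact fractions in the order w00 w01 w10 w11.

1 0 0 1

obs A: pose=(2,-2,S) → sL=30/41, sR=6, mL=30/41, mR=6
obs B: pose=(-2,-3,E) → sL=60/61, sR=12/5, mL=60/61, mR=12/5
sensor matrix S = [[30/41, 6], [60/61, 12/5]]; det S = -10368/2501
solve [mL_A; mL_B] = S·[w00; w01] and [mR_A; mR_B] = S·[w10; w11]:
  w00 = 1, w01 = 0, w10 = 0, w11 = 1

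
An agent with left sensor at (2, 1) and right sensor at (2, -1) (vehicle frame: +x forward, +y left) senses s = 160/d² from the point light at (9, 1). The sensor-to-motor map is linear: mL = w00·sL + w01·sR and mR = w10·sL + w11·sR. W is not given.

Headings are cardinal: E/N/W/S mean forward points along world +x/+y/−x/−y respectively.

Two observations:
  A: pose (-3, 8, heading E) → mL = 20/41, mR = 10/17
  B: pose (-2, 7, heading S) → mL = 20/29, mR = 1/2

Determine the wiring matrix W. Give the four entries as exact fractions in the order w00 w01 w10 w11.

obs A: pose=(-3,8,E) → sL=40/41, sR=20/17, mL=20/41, mR=10/17
obs B: pose=(-2,7,S) → sL=40/29, sR=1, mL=20/29, mR=1/2
sensor matrix S = [[40/41, 20/17], [40/29, 1]]; det S = -13080/20213
solve [mL_A; mL_B] = S·[w00; w01] and [mR_A; mR_B] = S·[w10; w11]:
  w00 = 1/2, w01 = 0, w10 = 0, w11 = 1/2

1/2 0 0 1/2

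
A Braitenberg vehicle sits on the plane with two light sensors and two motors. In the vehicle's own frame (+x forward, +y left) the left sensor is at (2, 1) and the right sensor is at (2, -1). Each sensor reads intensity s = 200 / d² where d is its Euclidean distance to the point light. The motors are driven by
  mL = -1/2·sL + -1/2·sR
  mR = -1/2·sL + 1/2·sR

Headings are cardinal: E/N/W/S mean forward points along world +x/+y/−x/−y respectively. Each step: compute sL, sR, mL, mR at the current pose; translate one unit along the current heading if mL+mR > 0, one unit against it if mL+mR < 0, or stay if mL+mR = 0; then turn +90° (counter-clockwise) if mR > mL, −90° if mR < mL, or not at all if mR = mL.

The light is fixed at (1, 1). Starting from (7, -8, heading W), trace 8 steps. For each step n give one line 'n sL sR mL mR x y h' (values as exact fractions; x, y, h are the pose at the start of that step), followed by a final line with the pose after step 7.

n=0: pose=(7,-8,W); sL=50/29, sR=5/2; mL=-245/116, mR=45/116; mL+mR=-50/29 → advance -1; mR−mL=5/2 → turn +1·90°
n=1: pose=(8,-8,S); sL=40/37, sR=200/157; mL=-6840/5809, mR=560/5809; mL+mR=-40/37 → advance -1; mR−mL=200/157 → turn +1·90°
n=2: pose=(8,-7,E); sL=20/13, sR=100/81; mL=-1460/1053, mR=-160/1053; mL+mR=-20/13 → advance -1; mR−mL=100/81 → turn +1·90°
n=3: pose=(7,-7,N); sL=200/61, sR=40/17; mL=-2920/1037, mR=-480/1037; mL+mR=-200/61 → advance -1; mR−mL=40/17 → turn +1·90°
n=4: pose=(7,-8,W); sL=50/29, sR=5/2; mL=-245/116, mR=45/116; mL+mR=-50/29 → advance -1; mR−mL=5/2 → turn +1·90°
n=5: pose=(8,-8,S); sL=40/37, sR=200/157; mL=-6840/5809, mR=560/5809; mL+mR=-40/37 → advance -1; mR−mL=200/157 → turn +1·90°
n=6: pose=(8,-7,E); sL=20/13, sR=100/81; mL=-1460/1053, mR=-160/1053; mL+mR=-20/13 → advance -1; mR−mL=100/81 → turn +1·90°
n=7: pose=(7,-7,N); sL=200/61, sR=40/17; mL=-2920/1037, mR=-480/1037; mL+mR=-200/61 → advance -1; mR−mL=40/17 → turn +1·90°

0 50/29 5/2 -245/116 45/116 7 -8 W
1 40/37 200/157 -6840/5809 560/5809 8 -8 S
2 20/13 100/81 -1460/1053 -160/1053 8 -7 E
3 200/61 40/17 -2920/1037 -480/1037 7 -7 N
4 50/29 5/2 -245/116 45/116 7 -8 W
5 40/37 200/157 -6840/5809 560/5809 8 -8 S
6 20/13 100/81 -1460/1053 -160/1053 8 -7 E
7 200/61 40/17 -2920/1037 -480/1037 7 -7 N
final 7 -8 W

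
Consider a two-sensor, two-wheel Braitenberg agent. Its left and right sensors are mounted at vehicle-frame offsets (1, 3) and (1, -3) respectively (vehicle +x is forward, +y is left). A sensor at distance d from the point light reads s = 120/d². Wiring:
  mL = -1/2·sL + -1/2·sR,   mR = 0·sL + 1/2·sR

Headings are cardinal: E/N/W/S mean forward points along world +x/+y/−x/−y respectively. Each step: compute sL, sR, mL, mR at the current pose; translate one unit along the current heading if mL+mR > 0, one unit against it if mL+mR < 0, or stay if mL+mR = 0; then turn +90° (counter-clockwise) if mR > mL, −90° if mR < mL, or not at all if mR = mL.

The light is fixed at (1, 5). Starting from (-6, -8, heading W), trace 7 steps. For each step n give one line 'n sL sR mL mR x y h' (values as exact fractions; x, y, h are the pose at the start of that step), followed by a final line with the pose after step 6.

n=0: pose=(-6,-8,W); sL=3/8, sR=30/41; mL=-363/656, mR=15/41; mL+mR=-3/16 → advance -1; mR−mL=603/656 → turn +1·90°
n=1: pose=(-5,-8,S); sL=24/41, sR=120/277; mL=-5784/11357, mR=60/277; mL+mR=-12/41 → advance -1; mR−mL=8244/11357 → turn +1·90°
n=2: pose=(-5,-7,E); sL=60/53, sR=12/25; mL=-1068/1325, mR=6/25; mL+mR=-30/53 → advance -1; mR−mL=1386/1325 → turn +1·90°
n=3: pose=(-6,-7,N); sL=120/221, sR=120/137; mL=-21480/30277, mR=60/137; mL+mR=-60/221 → advance -1; mR−mL=34740/30277 → turn +1·90°
n=4: pose=(-6,-8,W); sL=3/8, sR=30/41; mL=-363/656, mR=15/41; mL+mR=-3/16 → advance -1; mR−mL=603/656 → turn +1·90°
n=5: pose=(-5,-8,S); sL=24/41, sR=120/277; mL=-5784/11357, mR=60/277; mL+mR=-12/41 → advance -1; mR−mL=8244/11357 → turn +1·90°
n=6: pose=(-5,-7,E); sL=60/53, sR=12/25; mL=-1068/1325, mR=6/25; mL+mR=-30/53 → advance -1; mR−mL=1386/1325 → turn +1·90°

0 3/8 30/41 -363/656 15/41 -6 -8 W
1 24/41 120/277 -5784/11357 60/277 -5 -8 S
2 60/53 12/25 -1068/1325 6/25 -5 -7 E
3 120/221 120/137 -21480/30277 60/137 -6 -7 N
4 3/8 30/41 -363/656 15/41 -6 -8 W
5 24/41 120/277 -5784/11357 60/277 -5 -8 S
6 60/53 12/25 -1068/1325 6/25 -5 -7 E
final -6 -7 N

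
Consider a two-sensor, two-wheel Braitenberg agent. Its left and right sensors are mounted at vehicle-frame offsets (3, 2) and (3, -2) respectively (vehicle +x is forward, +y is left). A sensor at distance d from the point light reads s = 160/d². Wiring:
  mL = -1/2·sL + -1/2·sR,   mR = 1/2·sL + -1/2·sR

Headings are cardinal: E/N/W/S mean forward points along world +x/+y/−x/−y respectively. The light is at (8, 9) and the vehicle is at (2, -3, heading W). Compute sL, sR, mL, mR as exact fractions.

left sensor world pos  = (-1, -5); dL² = 277
right sensor world pos = (-1, -1); dR² = 181
sL = 160/277 = 160/277
sR = 160/181 = 160/181
mL = -1/2·sL + -1/2·sR = -36640/50137
mR = 1/2·sL + -1/2·sR = -7680/50137

160/277 160/181 -36640/50137 -7680/50137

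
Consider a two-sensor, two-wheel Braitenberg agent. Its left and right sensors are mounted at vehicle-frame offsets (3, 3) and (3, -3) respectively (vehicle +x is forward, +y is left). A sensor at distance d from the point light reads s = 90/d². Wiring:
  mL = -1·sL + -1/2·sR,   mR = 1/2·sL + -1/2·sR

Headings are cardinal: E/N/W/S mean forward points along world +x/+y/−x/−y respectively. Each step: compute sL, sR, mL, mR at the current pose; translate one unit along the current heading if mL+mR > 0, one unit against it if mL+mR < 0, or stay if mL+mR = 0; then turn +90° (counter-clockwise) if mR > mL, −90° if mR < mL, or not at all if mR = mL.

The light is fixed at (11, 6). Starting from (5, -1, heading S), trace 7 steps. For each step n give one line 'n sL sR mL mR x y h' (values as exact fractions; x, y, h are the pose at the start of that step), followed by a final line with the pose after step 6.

0 90/109 90/181 -21195/19729 3240/19729 5 -1 S
1 5 1 -11/2 2 5 0 E
2 90/109 18/5 -1431/545 -756/545 4 0 N
3 9/20 45/58 -243/290 -189/1160 4 -1 W
4 90/109 90/181 -21195/19729 3240/19729 5 -1 S
5 5 1 -11/2 2 5 0 E
6 90/109 18/5 -1431/545 -756/545 4 0 N
final 4 -1 W

n=0: pose=(5,-1,S); sL=90/109, sR=90/181; mL=-21195/19729, mR=3240/19729; mL+mR=-17955/19729 → advance -1; mR−mL=135/109 → turn +1·90°
n=1: pose=(5,0,E); sL=5, sR=1; mL=-11/2, mR=2; mL+mR=-7/2 → advance -1; mR−mL=15/2 → turn +1·90°
n=2: pose=(4,0,N); sL=90/109, sR=18/5; mL=-1431/545, mR=-756/545; mL+mR=-2187/545 → advance -1; mR−mL=135/109 → turn +1·90°
n=3: pose=(4,-1,W); sL=9/20, sR=45/58; mL=-243/290, mR=-189/1160; mL+mR=-1161/1160 → advance -1; mR−mL=27/40 → turn +1·90°
n=4: pose=(5,-1,S); sL=90/109, sR=90/181; mL=-21195/19729, mR=3240/19729; mL+mR=-17955/19729 → advance -1; mR−mL=135/109 → turn +1·90°
n=5: pose=(5,0,E); sL=5, sR=1; mL=-11/2, mR=2; mL+mR=-7/2 → advance -1; mR−mL=15/2 → turn +1·90°
n=6: pose=(4,0,N); sL=90/109, sR=18/5; mL=-1431/545, mR=-756/545; mL+mR=-2187/545 → advance -1; mR−mL=135/109 → turn +1·90°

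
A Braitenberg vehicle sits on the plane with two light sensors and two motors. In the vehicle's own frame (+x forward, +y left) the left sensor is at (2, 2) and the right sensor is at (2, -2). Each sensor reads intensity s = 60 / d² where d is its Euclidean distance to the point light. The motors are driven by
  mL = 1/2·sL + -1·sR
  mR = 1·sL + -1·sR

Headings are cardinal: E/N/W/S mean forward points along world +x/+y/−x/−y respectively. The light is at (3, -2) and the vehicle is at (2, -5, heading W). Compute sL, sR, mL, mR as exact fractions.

left sensor world pos  = (0, -7); dL² = 34
right sensor world pos = (0, -3); dR² = 10
sL = 60/34 = 30/17
sR = 60/10 = 6
mL = 1/2·sL + -1·sR = -87/17
mR = 1·sL + -1·sR = -72/17

30/17 6 -87/17 -72/17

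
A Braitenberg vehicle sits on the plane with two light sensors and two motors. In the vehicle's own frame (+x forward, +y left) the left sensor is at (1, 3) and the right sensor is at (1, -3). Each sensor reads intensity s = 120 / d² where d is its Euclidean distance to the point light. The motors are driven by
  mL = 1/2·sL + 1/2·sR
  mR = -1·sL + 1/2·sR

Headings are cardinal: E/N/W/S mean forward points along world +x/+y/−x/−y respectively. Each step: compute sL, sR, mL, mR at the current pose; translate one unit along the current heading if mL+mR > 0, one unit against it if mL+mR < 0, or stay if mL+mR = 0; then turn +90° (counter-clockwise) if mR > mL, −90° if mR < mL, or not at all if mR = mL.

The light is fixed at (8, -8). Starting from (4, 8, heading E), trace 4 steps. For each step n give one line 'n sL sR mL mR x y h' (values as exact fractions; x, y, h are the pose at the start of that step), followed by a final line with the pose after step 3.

0 12/37 60/89 1644/3293 42/3293 4 8 E
1 8/15 40/87 72/145 -44/145 5 8 S
2 3/4 6/17 75/136 -39/68 5 7 W
3 120/281 120/257 32280/72217 -13980/72217 6 7 N
final 6 8 E

n=0: pose=(4,8,E); sL=12/37, sR=60/89; mL=1644/3293, mR=42/3293; mL+mR=1686/3293 → advance +1; mR−mL=-18/37 → turn -1·90°
n=1: pose=(5,8,S); sL=8/15, sR=40/87; mL=72/145, mR=-44/145; mL+mR=28/145 → advance +1; mR−mL=-4/5 → turn -1·90°
n=2: pose=(5,7,W); sL=3/4, sR=6/17; mL=75/136, mR=-39/68; mL+mR=-3/136 → advance -1; mR−mL=-9/8 → turn -1·90°
n=3: pose=(6,7,N); sL=120/281, sR=120/257; mL=32280/72217, mR=-13980/72217; mL+mR=18300/72217 → advance +1; mR−mL=-180/281 → turn -1·90°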